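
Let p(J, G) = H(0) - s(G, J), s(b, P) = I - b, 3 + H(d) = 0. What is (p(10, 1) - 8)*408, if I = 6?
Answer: -6528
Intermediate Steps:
H(d) = -3 (H(d) = -3 + 0 = -3)
s(b, P) = 6 - b
p(J, G) = -9 + G (p(J, G) = -3 - (6 - G) = -3 + (-6 + G) = -9 + G)
(p(10, 1) - 8)*408 = ((-9 + 1) - 8)*408 = (-8 - 8)*408 = -16*408 = -6528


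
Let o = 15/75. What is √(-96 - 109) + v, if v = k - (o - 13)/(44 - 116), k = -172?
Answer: -7748/45 + I*√205 ≈ -172.18 + 14.318*I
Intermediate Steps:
o = ⅕ (o = 15*(1/75) = ⅕ ≈ 0.20000)
v = -7748/45 (v = -172 - (⅕ - 13)/(44 - 116) = -172 - (-64)/(5*(-72)) = -172 - (-64)*(-1)/(5*72) = -172 - 1*8/45 = -172 - 8/45 = -7748/45 ≈ -172.18)
√(-96 - 109) + v = √(-96 - 109) - 7748/45 = √(-205) - 7748/45 = I*√205 - 7748/45 = -7748/45 + I*√205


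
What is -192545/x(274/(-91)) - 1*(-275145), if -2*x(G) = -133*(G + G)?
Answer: 1434907955/5206 ≈ 2.7563e+5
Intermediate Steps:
x(G) = 133*G (x(G) = -(-133)*(G + G)/2 = -(-133)*2*G/2 = -(-133)*G = 133*G)
-192545/x(274/(-91)) - 1*(-275145) = -192545/(133*(274/(-91))) - 1*(-275145) = -192545/(133*(274*(-1/91))) + 275145 = -192545/(133*(-274/91)) + 275145 = -192545/(-5206/13) + 275145 = -192545*(-13/5206) + 275145 = 2503085/5206 + 275145 = 1434907955/5206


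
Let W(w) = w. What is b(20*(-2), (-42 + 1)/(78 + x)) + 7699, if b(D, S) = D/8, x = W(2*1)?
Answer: 7694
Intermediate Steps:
x = 2 (x = 2*1 = 2)
b(D, S) = D/8 (b(D, S) = D*(1/8) = D/8)
b(20*(-2), (-42 + 1)/(78 + x)) + 7699 = (20*(-2))/8 + 7699 = (1/8)*(-40) + 7699 = -5 + 7699 = 7694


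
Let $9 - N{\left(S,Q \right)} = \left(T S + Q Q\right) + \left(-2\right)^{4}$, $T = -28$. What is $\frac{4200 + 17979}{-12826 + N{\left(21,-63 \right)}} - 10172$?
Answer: $- \frac{164950987}{16214} \approx -10173.0$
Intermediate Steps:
$N{\left(S,Q \right)} = -7 - Q^{2} + 28 S$ ($N{\left(S,Q \right)} = 9 - \left(\left(- 28 S + Q Q\right) + \left(-2\right)^{4}\right) = 9 - \left(\left(- 28 S + Q^{2}\right) + 16\right) = 9 - \left(\left(Q^{2} - 28 S\right) + 16\right) = 9 - \left(16 + Q^{2} - 28 S\right) = -7 - Q^{2} + 28 S$)
$\frac{4200 + 17979}{-12826 + N{\left(21,-63 \right)}} - 10172 = \frac{4200 + 17979}{-12826 - 3388} - 10172 = \frac{22179}{-12826 - 3388} - 10172 = \frac{22179}{-16214} - 10172 = 22179 \left(- \frac{1}{16214}\right) - 10172 = - \frac{22179}{16214} - 10172 = - \frac{164950987}{16214}$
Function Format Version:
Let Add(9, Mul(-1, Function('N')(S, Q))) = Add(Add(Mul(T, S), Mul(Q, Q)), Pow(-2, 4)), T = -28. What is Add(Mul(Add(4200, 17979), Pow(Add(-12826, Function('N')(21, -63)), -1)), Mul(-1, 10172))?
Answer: Rational(-164950987, 16214) ≈ -10173.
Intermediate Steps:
Function('N')(S, Q) = Add(-7, Mul(-1, Pow(Q, 2)), Mul(28, S)) (Function('N')(S, Q) = Add(9, Mul(-1, Add(Add(Mul(-28, S), Mul(Q, Q)), Pow(-2, 4)))) = Add(9, Mul(-1, Add(Add(Mul(-28, S), Pow(Q, 2)), 16))) = Add(9, Mul(-1, Add(Add(Pow(Q, 2), Mul(-28, S)), 16))) = Add(9, Mul(-1, Add(16, Pow(Q, 2), Mul(-28, S)))) = Add(9, Add(-16, Mul(-1, Pow(Q, 2)), Mul(28, S))) = Add(-7, Mul(-1, Pow(Q, 2)), Mul(28, S)))
Add(Mul(Add(4200, 17979), Pow(Add(-12826, Function('N')(21, -63)), -1)), Mul(-1, 10172)) = Add(Mul(Add(4200, 17979), Pow(Add(-12826, Add(-7, Mul(-1, Pow(-63, 2)), Mul(28, 21))), -1)), Mul(-1, 10172)) = Add(Mul(22179, Pow(Add(-12826, Add(-7, Mul(-1, 3969), 588)), -1)), -10172) = Add(Mul(22179, Pow(Add(-12826, Add(-7, -3969, 588)), -1)), -10172) = Add(Mul(22179, Pow(Add(-12826, -3388), -1)), -10172) = Add(Mul(22179, Pow(-16214, -1)), -10172) = Add(Mul(22179, Rational(-1, 16214)), -10172) = Add(Rational(-22179, 16214), -10172) = Rational(-164950987, 16214)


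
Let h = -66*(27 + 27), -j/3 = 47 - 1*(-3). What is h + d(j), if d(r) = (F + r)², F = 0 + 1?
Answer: 18637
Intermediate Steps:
j = -150 (j = -3*(47 - 1*(-3)) = -3*(47 + 3) = -3*50 = -150)
F = 1
h = -3564 (h = -66*54 = -3564)
d(r) = (1 + r)²
h + d(j) = -3564 + (1 - 150)² = -3564 + (-149)² = -3564 + 22201 = 18637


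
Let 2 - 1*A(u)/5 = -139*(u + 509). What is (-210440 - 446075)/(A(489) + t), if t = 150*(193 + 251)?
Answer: -131303/152044 ≈ -0.86359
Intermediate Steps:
A(u) = 353765 + 695*u (A(u) = 10 - (-695)*(u + 509) = 10 - (-695)*(509 + u) = 10 - 5*(-70751 - 139*u) = 10 + (353755 + 695*u) = 353765 + 695*u)
t = 66600 (t = 150*444 = 66600)
(-210440 - 446075)/(A(489) + t) = (-210440 - 446075)/((353765 + 695*489) + 66600) = -656515/((353765 + 339855) + 66600) = -656515/(693620 + 66600) = -656515/760220 = -656515*1/760220 = -131303/152044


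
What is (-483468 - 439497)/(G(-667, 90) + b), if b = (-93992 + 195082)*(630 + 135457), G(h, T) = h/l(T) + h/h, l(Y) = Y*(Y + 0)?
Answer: -7476016500/111431982130433 ≈ -6.7090e-5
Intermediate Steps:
l(Y) = Y**2 (l(Y) = Y*Y = Y**2)
G(h, T) = 1 + h/T**2 (G(h, T) = h/(T**2) + h/h = h/T**2 + 1 = 1 + h/T**2)
b = 13757034830 (b = 101090*136087 = 13757034830)
(-483468 - 439497)/(G(-667, 90) + b) = (-483468 - 439497)/((1 - 667/90**2) + 13757034830) = -922965/((1 - 667*1/8100) + 13757034830) = -922965/((1 - 667/8100) + 13757034830) = -922965/(7433/8100 + 13757034830) = -922965/111431982130433/8100 = -922965*8100/111431982130433 = -7476016500/111431982130433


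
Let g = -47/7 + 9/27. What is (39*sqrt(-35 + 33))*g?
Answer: -1742*I*sqrt(2)/7 ≈ -351.94*I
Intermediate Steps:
g = -134/21 (g = -47*1/7 + 9*(1/27) = -47/7 + 1/3 = -134/21 ≈ -6.3810)
(39*sqrt(-35 + 33))*g = (39*sqrt(-35 + 33))*(-134/21) = (39*sqrt(-2))*(-134/21) = (39*(I*sqrt(2)))*(-134/21) = (39*I*sqrt(2))*(-134/21) = -1742*I*sqrt(2)/7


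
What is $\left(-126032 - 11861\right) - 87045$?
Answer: $-224938$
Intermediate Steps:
$\left(-126032 - 11861\right) - 87045 = -137893 - 87045 = -224938$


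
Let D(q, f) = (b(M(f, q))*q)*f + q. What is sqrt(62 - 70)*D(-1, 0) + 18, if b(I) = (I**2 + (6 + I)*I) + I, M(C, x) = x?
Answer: 18 - 2*I*sqrt(2) ≈ 18.0 - 2.8284*I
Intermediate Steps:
b(I) = I + I**2 + I*(6 + I) (b(I) = (I**2 + I*(6 + I)) + I = I + I**2 + I*(6 + I))
D(q, f) = q + f*q**2*(7 + 2*q) (D(q, f) = ((q*(7 + 2*q))*q)*f + q = (q**2*(7 + 2*q))*f + q = f*q**2*(7 + 2*q) + q = q + f*q**2*(7 + 2*q))
sqrt(62 - 70)*D(-1, 0) + 18 = sqrt(62 - 70)*(-(1 + 0*(-1)*(7 + 2*(-1)))) + 18 = sqrt(-8)*(-(1 + 0*(-1)*(7 - 2))) + 18 = (2*I*sqrt(2))*(-(1 + 0*(-1)*5)) + 18 = (2*I*sqrt(2))*(-(1 + 0)) + 18 = (2*I*sqrt(2))*(-1*1) + 18 = (2*I*sqrt(2))*(-1) + 18 = -2*I*sqrt(2) + 18 = 18 - 2*I*sqrt(2)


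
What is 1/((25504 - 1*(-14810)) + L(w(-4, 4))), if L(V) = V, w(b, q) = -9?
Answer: 1/40305 ≈ 2.4811e-5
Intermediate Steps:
1/((25504 - 1*(-14810)) + L(w(-4, 4))) = 1/((25504 - 1*(-14810)) - 9) = 1/((25504 + 14810) - 9) = 1/(40314 - 9) = 1/40305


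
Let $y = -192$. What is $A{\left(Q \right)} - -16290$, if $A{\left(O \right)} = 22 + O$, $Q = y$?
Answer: $16120$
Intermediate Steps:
$Q = -192$
$A{\left(Q \right)} - -16290 = \left(22 - 192\right) - -16290 = -170 + 16290 = 16120$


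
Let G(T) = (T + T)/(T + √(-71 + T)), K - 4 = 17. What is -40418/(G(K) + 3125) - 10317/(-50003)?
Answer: 5*(-1988780629*√2 + 8352791979*I)/(50003*(-65667*I + 15625*√2)) ≈ -12.72 - 0.0025005*I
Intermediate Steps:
K = 21 (K = 4 + 17 = 21)
G(T) = 2*T/(T + √(-71 + T)) (G(T) = (2*T)/(T + √(-71 + T)) = 2*T/(T + √(-71 + T)))
-40418/(G(K) + 3125) - 10317/(-50003) = -40418/(2*21/(21 + √(-71 + 21)) + 3125) - 10317/(-50003) = -40418/(2*21/(21 + √(-50)) + 3125) - 10317*(-1/50003) = -40418/(2*21/(21 + 5*I*√2) + 3125) + 10317/50003 = -40418/(42/(21 + 5*I*√2) + 3125) + 10317/50003 = -40418/(3125 + 42/(21 + 5*I*√2)) + 10317/50003 = 10317/50003 - 40418/(3125 + 42/(21 + 5*I*√2))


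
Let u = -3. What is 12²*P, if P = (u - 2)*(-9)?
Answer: 6480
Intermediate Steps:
P = 45 (P = (-3 - 2)*(-9) = -5*(-9) = 45)
12²*P = 12²*45 = 144*45 = 6480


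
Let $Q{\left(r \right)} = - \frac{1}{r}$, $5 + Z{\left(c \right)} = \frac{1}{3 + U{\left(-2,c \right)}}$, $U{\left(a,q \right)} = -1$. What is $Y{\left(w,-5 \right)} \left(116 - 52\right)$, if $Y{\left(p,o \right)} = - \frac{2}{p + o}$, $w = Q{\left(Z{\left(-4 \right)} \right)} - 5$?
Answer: $\frac{144}{11} \approx 13.091$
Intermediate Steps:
$Z{\left(c \right)} = - \frac{9}{2}$ ($Z{\left(c \right)} = -5 + \frac{1}{3 - 1} = -5 + \frac{1}{2} = - \frac{9}{2}$)
$w = - \frac{43}{9}$ ($w = - \frac{1}{- \frac{9}{2}} - 5 = \left(-1\right) \left(- \frac{2}{9}\right) - 5 = \frac{2}{9} - 5 = - \frac{43}{9} \approx -4.7778$)
$Y{\left(p,o \right)} = - \frac{2}{o + p}$
$Y{\left(w,-5 \right)} \left(116 - 52\right) = - \frac{2}{-5 - \frac{43}{9}} \left(116 - 52\right) = - \frac{2}{- \frac{88}{9}} \cdot 64 = \left(-2\right) \left(- \frac{9}{88}\right) 64 = \frac{9}{44} \cdot 64 = \frac{144}{11}$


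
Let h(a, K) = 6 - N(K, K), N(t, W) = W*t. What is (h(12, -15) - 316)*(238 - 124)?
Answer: -60990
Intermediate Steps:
h(a, K) = 6 - K² (h(a, K) = 6 - K*K = 6 - K²)
(h(12, -15) - 316)*(238 - 124) = ((6 - 1*(-15)²) - 316)*(238 - 124) = ((6 - 1*225) - 316)*114 = ((6 - 225) - 316)*114 = (-219 - 316)*114 = -535*114 = -60990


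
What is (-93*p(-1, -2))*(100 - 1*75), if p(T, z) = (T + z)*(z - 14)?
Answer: -111600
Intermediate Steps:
p(T, z) = (-14 + z)*(T + z) (p(T, z) = (T + z)*(-14 + z) = (-14 + z)*(T + z))
(-93*p(-1, -2))*(100 - 1*75) = (-93*((-2)² - 14*(-1) - 14*(-2) - 1*(-2)))*(100 - 1*75) = (-93*(4 + 14 + 28 + 2))*(100 - 75) = -93*48*25 = -4464*25 = -111600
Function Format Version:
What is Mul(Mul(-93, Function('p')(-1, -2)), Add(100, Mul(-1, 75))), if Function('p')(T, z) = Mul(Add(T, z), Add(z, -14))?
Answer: -111600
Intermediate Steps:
Function('p')(T, z) = Mul(Add(-14, z), Add(T, z)) (Function('p')(T, z) = Mul(Add(T, z), Add(-14, z)) = Mul(Add(-14, z), Add(T, z)))
Mul(Mul(-93, Function('p')(-1, -2)), Add(100, Mul(-1, 75))) = Mul(Mul(-93, Add(Pow(-2, 2), Mul(-14, -1), Mul(-14, -2), Mul(-1, -2))), Add(100, Mul(-1, 75))) = Mul(Mul(-93, Add(4, 14, 28, 2)), Add(100, -75)) = Mul(Mul(-93, 48), 25) = Mul(-4464, 25) = -111600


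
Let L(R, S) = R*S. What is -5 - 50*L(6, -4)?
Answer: 1195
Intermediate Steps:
-5 - 50*L(6, -4) = -5 - 300*(-4) = -5 - 50*(-24) = -5 + 1200 = 1195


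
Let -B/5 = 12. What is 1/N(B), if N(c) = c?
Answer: -1/60 ≈ -0.016667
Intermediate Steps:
B = -60 (B = -5*12 = -60)
1/N(B) = 1/(-60) = -1/60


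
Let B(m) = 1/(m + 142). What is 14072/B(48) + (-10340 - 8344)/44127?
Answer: 13109050964/4903 ≈ 2.6737e+6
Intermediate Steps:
B(m) = 1/(142 + m)
14072/B(48) + (-10340 - 8344)/44127 = 14072/(1/(142 + 48)) + (-10340 - 8344)/44127 = 14072/(1/190) - 18684*1/44127 = 14072/(1/190) - 2076/4903 = 14072*190 - 2076/4903 = 2673680 - 2076/4903 = 13109050964/4903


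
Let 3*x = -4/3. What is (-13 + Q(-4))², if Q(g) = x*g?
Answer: 10201/81 ≈ 125.94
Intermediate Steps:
x = -4/9 (x = (-4/3)/3 = (-4*⅓)/3 = (⅓)*(-4/3) = -4/9 ≈ -0.44444)
Q(g) = -4*g/9
(-13 + Q(-4))² = (-13 - 4/9*(-4))² = (-13 + 16/9)² = (-101/9)² = 10201/81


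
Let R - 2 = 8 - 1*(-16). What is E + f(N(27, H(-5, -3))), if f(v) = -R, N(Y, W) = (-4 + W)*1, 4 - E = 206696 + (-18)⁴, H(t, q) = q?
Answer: -311694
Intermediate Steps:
R = 26 (R = 2 + (8 - 1*(-16)) = 2 + (8 + 16) = 2 + 24 = 26)
E = -311668 (E = 4 - (206696 + (-18)⁴) = 4 - (206696 + 104976) = 4 - 1*311672 = 4 - 311672 = -311668)
N(Y, W) = -4 + W
f(v) = -26 (f(v) = -1*26 = -26)
E + f(N(27, H(-5, -3))) = -311668 - 26 = -311694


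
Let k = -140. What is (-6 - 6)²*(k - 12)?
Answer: -21888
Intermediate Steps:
(-6 - 6)²*(k - 12) = (-6 - 6)²*(-140 - 12) = (-12)²*(-152) = 144*(-152) = -21888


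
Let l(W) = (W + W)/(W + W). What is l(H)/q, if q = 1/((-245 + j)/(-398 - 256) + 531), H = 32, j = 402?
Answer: 347117/654 ≈ 530.76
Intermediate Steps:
l(W) = 1 (l(W) = (2*W)/((2*W)) = (2*W)*(1/(2*W)) = 1)
q = 654/347117 (q = 1/((-245 + 402)/(-398 - 256) + 531) = 1/(157/(-654) + 531) = 1/(157*(-1/654) + 531) = 1/(-157/654 + 531) = 1/(347117/654) = 654/347117 ≈ 0.0018841)
l(H)/q = 1/(654/347117) = 1*(347117/654) = 347117/654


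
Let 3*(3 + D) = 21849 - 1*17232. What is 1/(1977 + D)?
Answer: 1/3513 ≈ 0.00028466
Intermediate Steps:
D = 1536 (D = -3 + (21849 - 1*17232)/3 = -3 + (21849 - 17232)/3 = -3 + (⅓)*4617 = -3 + 1539 = 1536)
1/(1977 + D) = 1/(1977 + 1536) = 1/3513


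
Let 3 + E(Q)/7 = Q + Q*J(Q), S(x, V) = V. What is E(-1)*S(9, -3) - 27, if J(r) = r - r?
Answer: 57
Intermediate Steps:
J(r) = 0
E(Q) = -21 + 7*Q (E(Q) = -21 + 7*(Q + Q*0) = -21 + 7*(Q + 0) = -21 + 7*Q)
E(-1)*S(9, -3) - 27 = (-21 + 7*(-1))*(-3) - 27 = (-21 - 7)*(-3) - 27 = -28*(-3) - 27 = 84 - 27 = 57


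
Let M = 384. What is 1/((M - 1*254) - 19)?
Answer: 1/111 ≈ 0.0090090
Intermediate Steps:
1/((M - 1*254) - 19) = 1/((384 - 1*254) - 19) = 1/((384 - 254) - 19) = 1/(130 - 19) = 1/111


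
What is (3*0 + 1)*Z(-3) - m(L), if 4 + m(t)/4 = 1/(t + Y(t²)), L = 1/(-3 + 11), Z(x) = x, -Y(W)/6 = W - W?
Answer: -19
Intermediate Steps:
Y(W) = 0 (Y(W) = -6*(W - W) = -6*0 = 0)
L = ⅛ (L = 1/8 = ⅛ ≈ 0.12500)
m(t) = -16 + 4/t (m(t) = -16 + 4/(t + 0) = -16 + 4/t)
(3*0 + 1)*Z(-3) - m(L) = (3*0 + 1)*(-3) - (-16 + 4/(⅛)) = (0 + 1)*(-3) - (-16 + 4*8) = 1*(-3) - (-16 + 32) = -3 - 1*16 = -3 - 16 = -19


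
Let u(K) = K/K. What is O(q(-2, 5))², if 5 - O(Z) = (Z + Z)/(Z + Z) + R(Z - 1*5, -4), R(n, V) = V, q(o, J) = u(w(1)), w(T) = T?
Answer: 64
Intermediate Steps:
u(K) = 1
q(o, J) = 1
O(Z) = 8 (O(Z) = 5 - ((Z + Z)/(Z + Z) - 4) = 5 - ((2*Z)/((2*Z)) - 4) = 5 - ((2*Z)*(1/(2*Z)) - 4) = 5 - (1 - 4) = 5 - 1*(-3) = 5 + 3 = 8)
O(q(-2, 5))² = 8² = 64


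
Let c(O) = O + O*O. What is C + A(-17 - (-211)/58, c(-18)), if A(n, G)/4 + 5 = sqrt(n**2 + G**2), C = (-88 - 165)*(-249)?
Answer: 62977 + 2*sqrt(315592129)/29 ≈ 64202.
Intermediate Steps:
c(O) = O + O**2
C = 62997 (C = -253*(-249) = 62997)
A(n, G) = -20 + 4*sqrt(G**2 + n**2) (A(n, G) = -20 + 4*sqrt(n**2 + G**2) = -20 + 4*sqrt(G**2 + n**2))
C + A(-17 - (-211)/58, c(-18)) = 62997 + (-20 + 4*sqrt((-18*(1 - 18))**2 + (-17 - (-211)/58)**2)) = 62997 + (-20 + 4*sqrt((-18*(-17))**2 + (-17 - (-211)/58)**2)) = 62997 + (-20 + 4*sqrt(306**2 + (-17 - 1*(-211/58))**2)) = 62997 + (-20 + 4*sqrt(93636 + (-17 + 211/58)**2)) = 62997 + (-20 + 4*sqrt(93636 + (-775/58)**2)) = 62997 + (-20 + 4*sqrt(93636 + 600625/3364)) = 62997 + (-20 + 4*sqrt(315592129/3364)) = 62997 + (-20 + 4*(sqrt(315592129)/58)) = 62997 + (-20 + 2*sqrt(315592129)/29) = 62977 + 2*sqrt(315592129)/29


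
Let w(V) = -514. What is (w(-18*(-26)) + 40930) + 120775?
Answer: 161191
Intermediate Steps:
(w(-18*(-26)) + 40930) + 120775 = (-514 + 40930) + 120775 = 40416 + 120775 = 161191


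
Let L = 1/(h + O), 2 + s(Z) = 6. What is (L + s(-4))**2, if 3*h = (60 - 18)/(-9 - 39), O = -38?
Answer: 13337104/844561 ≈ 15.792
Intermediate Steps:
s(Z) = 4 (s(Z) = -2 + 6 = 4)
h = -7/24 (h = ((60 - 18)/(-9 - 39))/3 = (42/(-48))/3 = (42*(-1/48))/3 = (1/3)*(-7/8) = -7/24 ≈ -0.29167)
L = -24/919 (L = 1/(-7/24 - 38) = 1/(-919/24) = -24/919 ≈ -0.026115)
(L + s(-4))**2 = (-24/919 + 4)**2 = (3652/919)**2 = 13337104/844561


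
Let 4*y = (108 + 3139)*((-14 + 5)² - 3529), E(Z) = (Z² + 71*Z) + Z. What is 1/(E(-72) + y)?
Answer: -1/2798914 ≈ -3.5728e-7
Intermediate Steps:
E(Z) = Z² + 72*Z
y = -2798914 (y = ((108 + 3139)*((-14 + 5)² - 3529))/4 = (3247*((-9)² - 3529))/4 = (3247*(81 - 3529))/4 = (3247*(-3448))/4 = (¼)*(-11195656) = -2798914)
1/(E(-72) + y) = 1/(-72*(72 - 72) - 2798914) = 1/(-72*0 - 2798914) = 1/(0 - 2798914) = 1/(-2798914) = -1/2798914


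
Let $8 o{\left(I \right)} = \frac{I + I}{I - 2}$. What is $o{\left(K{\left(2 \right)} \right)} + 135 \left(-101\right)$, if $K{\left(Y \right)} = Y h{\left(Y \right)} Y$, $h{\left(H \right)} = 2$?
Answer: $- \frac{40904}{3} \approx -13635.0$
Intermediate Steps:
$K{\left(Y \right)} = 2 Y^{2}$ ($K{\left(Y \right)} = Y 2 Y = 2 Y Y = 2 Y^{2}$)
$o{\left(I \right)} = \frac{I}{4 \left(-2 + I\right)}$ ($o{\left(I \right)} = \frac{\left(I + I\right) \frac{1}{I - 2}}{8} = \frac{2 I \frac{1}{-2 + I}}{8} = \frac{I}{4 \left(-2 + I\right)}$)
$o{\left(K{\left(2 \right)} \right)} + 135 \left(-101\right) = \frac{2 \cdot 2^{2}}{4 \left(-2 + 2 \cdot 2^{2}\right)} + 135 \left(-101\right) = \frac{2 \cdot 4}{4 \left(-2 + 2 \cdot 4\right)} - 13635 = \frac{1}{4} \cdot 8 \frac{1}{-2 + 8} - 13635 = \frac{1}{4} \cdot 8 \cdot \frac{1}{6} - 13635 = \frac{1}{3} - 13635 = - \frac{40904}{3}$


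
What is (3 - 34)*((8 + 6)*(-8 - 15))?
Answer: 9982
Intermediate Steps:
(3 - 34)*((8 + 6)*(-8 - 15)) = -434*(-23) = -31*(-322) = 9982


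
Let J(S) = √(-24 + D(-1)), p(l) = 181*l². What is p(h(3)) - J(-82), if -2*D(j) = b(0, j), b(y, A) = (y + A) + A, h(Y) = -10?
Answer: 18100 - I*√23 ≈ 18100.0 - 4.7958*I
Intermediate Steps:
b(y, A) = y + 2*A (b(y, A) = (A + y) + A = y + 2*A)
D(j) = -j (D(j) = -(0 + 2*j)/2 = -j)
J(S) = I*√23 (J(S) = √(-24 - 1*(-1)) = √(-24 + 1) = √(-23) = I*√23)
p(h(3)) - J(-82) = 181*(-10)² - I*√23 = 181*100 - I*√23 = 18100 - I*√23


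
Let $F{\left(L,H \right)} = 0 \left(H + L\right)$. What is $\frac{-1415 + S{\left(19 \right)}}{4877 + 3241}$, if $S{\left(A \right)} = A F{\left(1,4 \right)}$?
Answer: $- \frac{1415}{8118} \approx -0.1743$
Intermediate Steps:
$F{\left(L,H \right)} = 0$
$S{\left(A \right)} = 0$ ($S{\left(A \right)} = A 0 = 0$)
$\frac{-1415 + S{\left(19 \right)}}{4877 + 3241} = \frac{-1415 + 0}{4877 + 3241} = - \frac{1415}{8118}$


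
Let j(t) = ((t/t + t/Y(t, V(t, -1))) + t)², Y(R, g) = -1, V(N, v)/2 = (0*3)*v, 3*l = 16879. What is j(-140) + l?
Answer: 16882/3 ≈ 5627.3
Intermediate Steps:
l = 16879/3 (l = (⅓)*16879 = 16879/3 ≈ 5626.3)
V(N, v) = 0 (V(N, v) = 2*((0*3)*v) = 2*(0*v) = 2*0 = 0)
j(t) = 1 (j(t) = ((t/t + t/(-1)) + t)² = ((1 + t*(-1)) + t)² = ((1 - t) + t)² = 1² = 1)
j(-140) + l = 1 + 16879/3 = 16882/3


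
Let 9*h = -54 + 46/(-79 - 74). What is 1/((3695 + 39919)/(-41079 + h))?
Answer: -56574091/60056478 ≈ -0.94201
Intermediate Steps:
h = -8308/1377 (h = (-54 + 46/(-79 - 74))/9 = (-54 + 46/(-153))/9 = (-54 - 1/153*46)/9 = (-54 - 46/153)/9 = (⅑)*(-8308/153) = -8308/1377 ≈ -6.0334)
1/((3695 + 39919)/(-41079 + h)) = 1/((3695 + 39919)/(-41079 - 8308/1377)) = 1/(43614/(-56574091/1377)) = 1/(43614*(-1377/56574091)) = 1/(-60056478/56574091) = -56574091/60056478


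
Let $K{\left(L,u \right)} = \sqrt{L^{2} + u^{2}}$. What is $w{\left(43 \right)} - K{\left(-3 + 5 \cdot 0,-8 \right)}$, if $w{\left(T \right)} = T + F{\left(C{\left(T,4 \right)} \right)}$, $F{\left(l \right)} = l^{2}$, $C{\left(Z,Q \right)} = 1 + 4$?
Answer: $68 - \sqrt{73} \approx 59.456$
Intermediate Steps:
$C{\left(Z,Q \right)} = 5$
$w{\left(T \right)} = 25 + T$ ($w{\left(T \right)} = T + 5^{2} = T + 25 = 25 + T$)
$w{\left(43 \right)} - K{\left(-3 + 5 \cdot 0,-8 \right)} = \left(25 + 43\right) - \sqrt{\left(-3 + 5 \cdot 0\right)^{2} + \left(-8\right)^{2}} = 68 - \sqrt{\left(-3 + 0\right)^{2} + 64} = 68 - \sqrt{\left(-3\right)^{2} + 64} = 68 - \sqrt{9 + 64} = 68 - \sqrt{73}$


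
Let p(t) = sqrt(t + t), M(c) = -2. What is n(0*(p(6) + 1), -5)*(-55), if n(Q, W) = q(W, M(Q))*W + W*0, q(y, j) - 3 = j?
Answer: 275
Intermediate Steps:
q(y, j) = 3 + j
p(t) = sqrt(2)*sqrt(t) (p(t) = sqrt(2*t) = sqrt(2)*sqrt(t))
n(Q, W) = W (n(Q, W) = (3 - 2)*W + W*0 = 1*W + 0 = W + 0 = W)
n(0*(p(6) + 1), -5)*(-55) = -5*(-55) = 275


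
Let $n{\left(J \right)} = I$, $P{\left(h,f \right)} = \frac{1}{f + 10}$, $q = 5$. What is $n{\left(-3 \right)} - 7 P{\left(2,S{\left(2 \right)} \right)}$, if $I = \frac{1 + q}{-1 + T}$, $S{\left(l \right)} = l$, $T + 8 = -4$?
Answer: $- \frac{163}{156} \approx -1.0449$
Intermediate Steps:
$T = -12$ ($T = -8 - 4 = -12$)
$P{\left(h,f \right)} = \frac{1}{10 + f}$
$I = - \frac{6}{13}$ ($I = \frac{1 + 5}{-1 - 12} = \frac{6}{-13} = 6 \left(- \frac{1}{13}\right) = - \frac{6}{13} \approx -0.46154$)
$n{\left(J \right)} = - \frac{6}{13}$
$n{\left(-3 \right)} - 7 P{\left(2,S{\left(2 \right)} \right)} = - \frac{6}{13} - \frac{7}{10 + 2} = - \frac{6}{13} - \frac{7}{12} = - \frac{163}{156}$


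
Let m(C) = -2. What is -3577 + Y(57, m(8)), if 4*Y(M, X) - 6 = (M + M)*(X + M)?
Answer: -2008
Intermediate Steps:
Y(M, X) = 3/2 + M*(M + X)/2 (Y(M, X) = 3/2 + ((M + M)*(X + M))/4 = 3/2 + ((2*M)*(M + X))/4 = 3/2 + (2*M*(M + X))/4 = 3/2 + M*(M + X)/2)
-3577 + Y(57, m(8)) = -3577 + (3/2 + (1/2)*57**2 + (1/2)*57*(-2)) = -3577 + (3/2 + (1/2)*3249 - 57) = -3577 + (3/2 + 3249/2 - 57) = -3577 + 1569 = -2008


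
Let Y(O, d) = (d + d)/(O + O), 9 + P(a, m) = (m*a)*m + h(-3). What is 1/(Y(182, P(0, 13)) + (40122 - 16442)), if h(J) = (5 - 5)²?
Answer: 182/4309751 ≈ 4.2230e-5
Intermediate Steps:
h(J) = 0 (h(J) = 0² = 0)
P(a, m) = -9 + a*m² (P(a, m) = -9 + ((m*a)*m + 0) = -9 + ((a*m)*m + 0) = -9 + (a*m² + 0) = -9 + a*m²)
Y(O, d) = d/O (Y(O, d) = (2*d)/((2*O)) = (2*d)*(1/(2*O)) = d/O)
1/(Y(182, P(0, 13)) + (40122 - 16442)) = 1/((-9 + 0*13²)/182 + (40122 - 16442)) = 1/((-9 + 0*169)*(1/182) + 23680) = 1/((-9 + 0)*(1/182) + 23680) = 1/(-9*1/182 + 23680) = 1/(-9/182 + 23680) = 1/(4309751/182) = 182/4309751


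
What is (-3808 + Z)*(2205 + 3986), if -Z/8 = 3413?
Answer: -192614392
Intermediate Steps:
Z = -27304 (Z = -8*3413 = -27304)
(-3808 + Z)*(2205 + 3986) = (-3808 - 27304)*(2205 + 3986) = -31112*6191 = -192614392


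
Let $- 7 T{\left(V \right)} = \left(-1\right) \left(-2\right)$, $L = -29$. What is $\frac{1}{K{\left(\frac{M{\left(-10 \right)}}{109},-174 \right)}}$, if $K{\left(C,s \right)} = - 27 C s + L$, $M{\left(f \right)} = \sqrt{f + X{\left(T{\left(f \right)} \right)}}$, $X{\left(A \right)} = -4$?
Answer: $- \frac{11881}{10999613} - \frac{17658 i \sqrt{14}}{10999613} \approx -0.0010801 - 0.0060066 i$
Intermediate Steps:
$T{\left(V \right)} = - \frac{2}{7}$ ($T{\left(V \right)} = - \frac{\left(-1\right) \left(-2\right)}{7} = \left(- \frac{1}{7}\right) 2 = - \frac{2}{7}$)
$M{\left(f \right)} = \sqrt{-4 + f}$ ($M{\left(f \right)} = \sqrt{f - 4} = \sqrt{-4 + f}$)
$K{\left(C,s \right)} = -29 - 27 C s$ ($K{\left(C,s \right)} = - 27 C s - 29 = -29 - 27 C s$)
$\frac{1}{K{\left(\frac{M{\left(-10 \right)}}{109},-174 \right)}} = \frac{1}{-29 - 27 \frac{\sqrt{-4 - 10}}{109} \left(-174\right)} = \frac{1}{-29 - 27 \sqrt{-14} \cdot \frac{1}{109} \left(-174\right)} = \frac{1}{-29 - 27 i \sqrt{14} \cdot \frac{1}{109} \left(-174\right)} = \frac{1}{-29 - 27 \frac{i \sqrt{14}}{109} \left(-174\right)} = \frac{1}{-29 + \frac{4698 i \sqrt{14}}{109}}$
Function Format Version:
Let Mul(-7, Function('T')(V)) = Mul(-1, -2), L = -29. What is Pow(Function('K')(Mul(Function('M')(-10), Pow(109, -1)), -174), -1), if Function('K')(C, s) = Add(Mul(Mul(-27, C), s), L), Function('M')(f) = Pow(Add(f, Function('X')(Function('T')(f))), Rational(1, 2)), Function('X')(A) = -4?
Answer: Add(Rational(-11881, 10999613), Mul(Rational(-17658, 10999613), I, Pow(14, Rational(1, 2)))) ≈ Add(-0.0010801, Mul(-0.0060066, I))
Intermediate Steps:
Function('T')(V) = Rational(-2, 7) (Function('T')(V) = Mul(Rational(-1, 7), Mul(-1, -2)) = Mul(Rational(-1, 7), 2) = Rational(-2, 7))
Function('M')(f) = Pow(Add(-4, f), Rational(1, 2)) (Function('M')(f) = Pow(Add(f, -4), Rational(1, 2)) = Pow(Add(-4, f), Rational(1, 2)))
Function('K')(C, s) = Add(-29, Mul(-27, C, s)) (Function('K')(C, s) = Add(Mul(Mul(-27, C), s), -29) = Add(Mul(-27, C, s), -29) = Add(-29, Mul(-27, C, s)))
Pow(Function('K')(Mul(Function('M')(-10), Pow(109, -1)), -174), -1) = Pow(Add(-29, Mul(-27, Mul(Pow(Add(-4, -10), Rational(1, 2)), Pow(109, -1)), -174)), -1) = Pow(Add(-29, Mul(-27, Mul(Pow(-14, Rational(1, 2)), Rational(1, 109)), -174)), -1) = Pow(Add(-29, Mul(-27, Mul(Mul(I, Pow(14, Rational(1, 2))), Rational(1, 109)), -174)), -1) = Pow(Add(-29, Mul(-27, Mul(Rational(1, 109), I, Pow(14, Rational(1, 2))), -174)), -1) = Pow(Add(-29, Mul(Rational(4698, 109), I, Pow(14, Rational(1, 2)))), -1)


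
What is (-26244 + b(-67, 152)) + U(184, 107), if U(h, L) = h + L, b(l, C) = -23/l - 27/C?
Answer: -264303665/10184 ≈ -25953.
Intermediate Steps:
b(l, C) = -27/C - 23/l
U(h, L) = L + h
(-26244 + b(-67, 152)) + U(184, 107) = (-26244 + (-27/152 - 23/(-67))) + (107 + 184) = (-26244 + (-27*1/152 - 23*(-1/67))) + 291 = (-26244 + (-27/152 + 23/67)) + 291 = (-26244 + 1687/10184) + 291 = -267267209/10184 + 291 = -264303665/10184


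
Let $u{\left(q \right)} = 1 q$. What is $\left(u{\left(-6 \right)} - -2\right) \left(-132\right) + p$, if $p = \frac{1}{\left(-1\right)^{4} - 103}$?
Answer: $\frac{53855}{102} \approx 527.99$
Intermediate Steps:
$u{\left(q \right)} = q$
$p = - \frac{1}{102}$ ($p = \frac{1}{1 - 103} = \frac{1}{-102} = - \frac{1}{102} \approx -0.0098039$)
$\left(u{\left(-6 \right)} - -2\right) \left(-132\right) + p = \left(-6 - -2\right) \left(-132\right) - \frac{1}{102} = \left(-6 + 2\right) \left(-132\right) - \frac{1}{102} = \left(-4\right) \left(-132\right) - \frac{1}{102} = 528 - \frac{1}{102} = \frac{53855}{102}$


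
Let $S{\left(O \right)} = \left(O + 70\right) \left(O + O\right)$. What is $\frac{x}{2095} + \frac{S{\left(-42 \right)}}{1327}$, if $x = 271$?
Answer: $- \frac{4567823}{2780065} \approx -1.6431$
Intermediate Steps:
$S{\left(O \right)} = 2 O \left(70 + O\right)$ ($S{\left(O \right)} = \left(70 + O\right) 2 O = 2 O \left(70 + O\right)$)
$\frac{x}{2095} + \frac{S{\left(-42 \right)}}{1327} = \frac{271}{2095} + \frac{2 \left(-42\right) \left(70 - 42\right)}{1327} = 271 \cdot \frac{1}{2095} + 2 \left(-42\right) 28 \cdot \frac{1}{1327} = \frac{271}{2095} - \frac{2352}{1327} = - \frac{4567823}{2780065}$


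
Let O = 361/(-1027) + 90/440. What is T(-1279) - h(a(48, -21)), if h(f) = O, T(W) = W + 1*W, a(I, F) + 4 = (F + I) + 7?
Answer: -115584263/45188 ≈ -2557.9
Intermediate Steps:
O = -6641/45188 (O = 361*(-1/1027) + 90*(1/440) = -361/1027 + 9/44 = -6641/45188 ≈ -0.14696)
a(I, F) = 3 + F + I (a(I, F) = -4 + ((F + I) + 7) = -4 + (7 + F + I) = 3 + F + I)
T(W) = 2*W (T(W) = W + W = 2*W)
h(f) = -6641/45188
T(-1279) - h(a(48, -21)) = 2*(-1279) - 1*(-6641/45188) = -2558 + 6641/45188 = -115584263/45188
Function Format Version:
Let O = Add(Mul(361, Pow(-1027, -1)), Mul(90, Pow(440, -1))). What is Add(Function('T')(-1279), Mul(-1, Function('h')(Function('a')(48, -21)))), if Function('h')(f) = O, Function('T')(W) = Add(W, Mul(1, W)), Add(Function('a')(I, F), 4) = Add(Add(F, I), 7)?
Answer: Rational(-115584263, 45188) ≈ -2557.9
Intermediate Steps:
O = Rational(-6641, 45188) (O = Add(Mul(361, Rational(-1, 1027)), Mul(90, Rational(1, 440))) = Add(Rational(-361, 1027), Rational(9, 44)) = Rational(-6641, 45188) ≈ -0.14696)
Function('a')(I, F) = Add(3, F, I) (Function('a')(I, F) = Add(-4, Add(Add(F, I), 7)) = Add(-4, Add(7, F, I)) = Add(3, F, I))
Function('T')(W) = Mul(2, W) (Function('T')(W) = Add(W, W) = Mul(2, W))
Function('h')(f) = Rational(-6641, 45188)
Add(Function('T')(-1279), Mul(-1, Function('h')(Function('a')(48, -21)))) = Add(Mul(2, -1279), Mul(-1, Rational(-6641, 45188))) = Add(-2558, Rational(6641, 45188)) = Rational(-115584263, 45188)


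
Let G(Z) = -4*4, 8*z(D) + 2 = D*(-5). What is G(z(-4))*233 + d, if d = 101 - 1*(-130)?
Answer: -3497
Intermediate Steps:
z(D) = -1/4 - 5*D/8 (z(D) = -1/4 + (D*(-5))/8 = -1/4 + (-5*D)/8 = -1/4 - 5*D/8)
G(Z) = -16
d = 231 (d = 101 + 130 = 231)
G(z(-4))*233 + d = -16*233 + 231 = -3728 + 231 = -3497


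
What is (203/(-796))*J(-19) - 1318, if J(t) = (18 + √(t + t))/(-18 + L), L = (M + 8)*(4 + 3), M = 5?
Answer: -38294999/29054 - 203*I*√38/58108 ≈ -1318.1 - 0.021535*I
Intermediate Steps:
L = 91 (L = (5 + 8)*(4 + 3) = 13*7 = 91)
J(t) = 18/73 + √2*√t/73 (J(t) = (18 + √(t + t))/(-18 + 91) = (18 + √(2*t))/73 = (18 + √2*√t)*(1/73) = 18/73 + √2*√t/73)
(203/(-796))*J(-19) - 1318 = (203/(-796))*(18/73 + √2*√(-19)/73) - 1318 = (203*(-1/796))*(18/73 + √2*(I*√19)/73) - 1318 = -203*(18/73 + I*√38/73)/796 - 1318 = (-1827/29054 - 203*I*√38/58108) - 1318 = -38294999/29054 - 203*I*√38/58108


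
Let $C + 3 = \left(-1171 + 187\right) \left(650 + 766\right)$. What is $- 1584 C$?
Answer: $2207061648$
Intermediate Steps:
$C = -1393347$ ($C = -3 + \left(-1171 + 187\right) \left(650 + 766\right) = -3 - 1393344 = -1393347$)
$- 1584 C = \left(-1584\right) \left(-1393347\right) = 2207061648$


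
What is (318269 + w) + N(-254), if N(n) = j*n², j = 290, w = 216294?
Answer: 19244203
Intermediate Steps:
N(n) = 290*n²
(318269 + w) + N(-254) = (318269 + 216294) + 290*(-254)² = 534563 + 290*64516 = 534563 + 18709640 = 19244203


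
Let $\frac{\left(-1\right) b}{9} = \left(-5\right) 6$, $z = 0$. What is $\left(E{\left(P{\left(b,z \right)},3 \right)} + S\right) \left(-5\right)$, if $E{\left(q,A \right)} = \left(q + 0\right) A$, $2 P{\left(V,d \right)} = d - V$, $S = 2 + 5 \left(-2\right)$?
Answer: $2065$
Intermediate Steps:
$b = 270$ ($b = - 9 \left(\left(-5\right) 6\right) = \left(-9\right) \left(-30\right) = 270$)
$S = -8$ ($S = 2 - 10 = -8$)
$P{\left(V,d \right)} = \frac{d}{2} - \frac{V}{2}$ ($P{\left(V,d \right)} = \frac{d - V}{2} = \frac{d}{2} - \frac{V}{2}$)
$E{\left(q,A \right)} = A q$ ($E{\left(q,A \right)} = q A = A q$)
$\left(E{\left(P{\left(b,z \right)},3 \right)} + S\right) \left(-5\right) = \left(3 \left(\frac{1}{2} \cdot 0 - 135\right) - 8\right) \left(-5\right) = \left(3 \left(0 - 135\right) - 8\right) \left(-5\right) = \left(3 \left(-135\right) - 8\right) \left(-5\right) = \left(-405 - 8\right) \left(-5\right) = \left(-413\right) \left(-5\right) = 2065$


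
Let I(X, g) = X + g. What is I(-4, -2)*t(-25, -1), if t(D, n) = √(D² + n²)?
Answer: -6*√626 ≈ -150.12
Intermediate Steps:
I(-4, -2)*t(-25, -1) = (-4 - 2)*√((-25)² + (-1)²) = -6*√(625 + 1) = -6*√626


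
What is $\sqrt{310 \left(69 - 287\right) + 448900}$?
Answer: $2 \sqrt{95330} \approx 617.51$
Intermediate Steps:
$\sqrt{310 \left(69 - 287\right) + 448900} = \sqrt{310 \left(-218\right) + 448900} = \sqrt{-67580 + 448900} = \sqrt{381320} = 2 \sqrt{95330}$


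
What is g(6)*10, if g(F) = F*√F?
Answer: 60*√6 ≈ 146.97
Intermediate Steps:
g(F) = F^(3/2)
g(6)*10 = 6^(3/2)*10 = (6*√6)*10 = 60*√6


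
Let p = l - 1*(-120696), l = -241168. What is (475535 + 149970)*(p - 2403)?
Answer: -76858926875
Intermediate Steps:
p = -120472 (p = -241168 - 1*(-120696) = -241168 + 120696 = -120472)
(475535 + 149970)*(p - 2403) = (475535 + 149970)*(-120472 - 2403) = 625505*(-122875) = -76858926875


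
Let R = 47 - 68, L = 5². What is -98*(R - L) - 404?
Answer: 4104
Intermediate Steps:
L = 25
R = -21
-98*(R - L) - 404 = -98*(-21 - 1*25) - 404 = -98*(-21 - 25) - 404 = -98*(-46) - 404 = 4508 - 404 = 4104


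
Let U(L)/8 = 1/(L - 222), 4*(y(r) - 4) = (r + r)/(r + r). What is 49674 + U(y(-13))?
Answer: 43266022/871 ≈ 49674.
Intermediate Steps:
y(r) = 17/4 (y(r) = 4 + ((r + r)/(r + r))/4 = 4 + ((2*r)/((2*r)))/4 = 4 + ((2*r)*(1/(2*r)))/4 = 4 + (¼)*1 = 4 + ¼ = 17/4)
U(L) = 8/(-222 + L) (U(L) = 8/(L - 222) = 8/(-222 + L))
49674 + U(y(-13)) = 49674 + 8/(-222 + 17/4) = 49674 + 8/(-871/4) = 49674 + 8*(-4/871) = 49674 - 32/871 = 43266022/871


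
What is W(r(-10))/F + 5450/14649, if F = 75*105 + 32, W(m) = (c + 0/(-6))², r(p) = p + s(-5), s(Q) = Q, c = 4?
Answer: 43327534/115829643 ≈ 0.37406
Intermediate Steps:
r(p) = -5 + p (r(p) = p - 5 = -5 + p)
W(m) = 16 (W(m) = (4 + 0/(-6))² = (4 + 0*(-⅙))² = (4 + 0)² = 4² = 16)
F = 7907 (F = 7875 + 32 = 7907)
W(r(-10))/F + 5450/14649 = 16/7907 + 5450/14649 = 43327534/115829643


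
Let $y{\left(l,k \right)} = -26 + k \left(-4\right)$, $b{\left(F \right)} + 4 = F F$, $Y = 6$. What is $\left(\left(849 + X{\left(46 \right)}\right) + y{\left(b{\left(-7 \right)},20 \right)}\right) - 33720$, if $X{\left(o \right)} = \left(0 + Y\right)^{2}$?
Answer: $-32941$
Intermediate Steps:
$b{\left(F \right)} = -4 + F^{2}$ ($b{\left(F \right)} = -4 + F F = -4 + F^{2}$)
$X{\left(o \right)} = 36$ ($X{\left(o \right)} = \left(0 + 6\right)^{2} = 6^{2} = 36$)
$y{\left(l,k \right)} = -26 - 4 k$
$\left(\left(849 + X{\left(46 \right)}\right) + y{\left(b{\left(-7 \right)},20 \right)}\right) - 33720 = \left(\left(849 + 36\right) - 106\right) - 33720 = \left(885 - 106\right) - 33720 = 779 - 33720 = -32941$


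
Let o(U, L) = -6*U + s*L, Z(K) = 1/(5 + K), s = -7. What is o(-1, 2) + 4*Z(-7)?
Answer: -10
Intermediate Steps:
o(U, L) = -7*L - 6*U (o(U, L) = -6*U - 7*L = -7*L - 6*U)
o(-1, 2) + 4*Z(-7) = (-7*2 - 6*(-1)) + 4/(5 - 7) = (-14 + 6) + 4/(-2) = -8 + 4*(-1/2) = -8 - 2 = -10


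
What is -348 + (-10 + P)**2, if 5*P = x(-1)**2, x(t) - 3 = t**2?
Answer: -7544/25 ≈ -301.76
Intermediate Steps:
x(t) = 3 + t**2
P = 16/5 (P = (3 + (-1)**2)**2/5 = (3 + 1)**2/5 = (1/5)*4**2 = (1/5)*16 = 16/5 ≈ 3.2000)
-348 + (-10 + P)**2 = -348 + (-10 + 16/5)**2 = -348 + (-34/5)**2 = -348 + 1156/25 = -7544/25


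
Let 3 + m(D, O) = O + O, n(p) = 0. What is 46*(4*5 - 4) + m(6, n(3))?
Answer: 733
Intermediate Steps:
m(D, O) = -3 + 2*O (m(D, O) = -3 + (O + O) = -3 + 2*O)
46*(4*5 - 4) + m(6, n(3)) = 46*(4*5 - 4) + (-3 + 2*0) = 46*(20 - 4) + (-3 + 0) = 46*16 - 3 = 736 - 3 = 733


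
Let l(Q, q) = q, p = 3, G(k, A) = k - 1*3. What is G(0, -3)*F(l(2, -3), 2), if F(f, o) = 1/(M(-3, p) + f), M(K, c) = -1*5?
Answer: 3/8 ≈ 0.37500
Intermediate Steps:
G(k, A) = -3 + k (G(k, A) = k - 3 = -3 + k)
M(K, c) = -5
F(f, o) = 1/(-5 + f)
G(0, -3)*F(l(2, -3), 2) = (-3 + 0)/(-5 - 3) = -3/(-8) = -3*(-⅛) = 3/8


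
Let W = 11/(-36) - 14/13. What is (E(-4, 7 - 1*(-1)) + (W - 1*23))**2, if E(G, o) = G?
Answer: 176438089/219024 ≈ 805.57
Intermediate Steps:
W = -647/468 (W = 11*(-1/36) - 14*1/13 = -11/36 - 14/13 = -647/468 ≈ -1.3825)
(E(-4, 7 - 1*(-1)) + (W - 1*23))**2 = (-4 + (-647/468 - 1*23))**2 = (-4 + (-647/468 - 23))**2 = (-4 - 11411/468)**2 = (-13283/468)**2 = 176438089/219024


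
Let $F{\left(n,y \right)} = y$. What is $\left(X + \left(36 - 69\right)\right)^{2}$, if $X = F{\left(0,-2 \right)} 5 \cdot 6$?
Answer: $8649$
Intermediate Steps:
$X = -60$ ($X = \left(-2\right) 5 \cdot 6 = \left(-10\right) 6 = -60$)
$\left(X + \left(36 - 69\right)\right)^{2} = \left(-60 + \left(36 - 69\right)\right)^{2} = \left(-60 - 33\right)^{2} = \left(-93\right)^{2} = 8649$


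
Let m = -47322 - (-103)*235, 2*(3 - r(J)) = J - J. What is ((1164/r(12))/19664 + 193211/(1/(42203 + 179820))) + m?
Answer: 210882943610273/4916 ≈ 4.2897e+10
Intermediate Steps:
r(J) = 3 (r(J) = 3 - (J - J)/2 = 3 - ½*0 = 3 + 0 = 3)
m = -23117 (m = -47322 - 1*(-24205) = -47322 + 24205 = -23117)
((1164/r(12))/19664 + 193211/(1/(42203 + 179820))) + m = ((1164/3)/19664 + 193211/(1/(42203 + 179820))) - 23117 = ((1164*(⅓))*(1/19664) + 193211/(1/222023)) - 23117 = (388*(1/19664) + 193211/(1/222023)) - 23117 = (97/4916 + 193211*222023) - 23117 = (97/4916 + 42897285853) - 23117 = 210883057253445/4916 - 23117 = 210882943610273/4916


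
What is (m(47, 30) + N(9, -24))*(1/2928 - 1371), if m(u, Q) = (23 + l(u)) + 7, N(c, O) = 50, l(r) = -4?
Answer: -76271453/732 ≈ -1.0420e+5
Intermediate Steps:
m(u, Q) = 26 (m(u, Q) = (23 - 4) + 7 = 19 + 7 = 26)
(m(47, 30) + N(9, -24))*(1/2928 - 1371) = (26 + 50)*(1/2928 - 1371) = 76*(1/2928 - 1371) = 76*(-4014287/2928) = -76271453/732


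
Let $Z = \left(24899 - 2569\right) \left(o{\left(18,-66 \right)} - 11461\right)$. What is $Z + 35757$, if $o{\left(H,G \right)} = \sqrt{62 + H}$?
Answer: $-255888373 + 89320 \sqrt{5} \approx -2.5569 \cdot 10^{8}$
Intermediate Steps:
$Z = -255924130 + 89320 \sqrt{5}$ ($Z = \left(24899 - 2569\right) \left(\sqrt{62 + 18} - 11461\right) = 22330 \left(\sqrt{80} - 11461\right) = 22330 \left(4 \sqrt{5} - 11461\right) = 22330 \left(-11461 + 4 \sqrt{5}\right) = -255924130 + 89320 \sqrt{5} \approx -2.5572 \cdot 10^{8}$)
$Z + 35757 = \left(-255924130 + 89320 \sqrt{5}\right) + 35757 = -255888373 + 89320 \sqrt{5}$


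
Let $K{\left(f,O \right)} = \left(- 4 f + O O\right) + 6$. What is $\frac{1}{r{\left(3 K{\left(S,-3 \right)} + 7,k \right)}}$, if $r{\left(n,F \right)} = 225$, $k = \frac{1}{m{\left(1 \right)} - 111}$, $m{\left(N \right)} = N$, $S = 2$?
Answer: $\frac{1}{225} \approx 0.0044444$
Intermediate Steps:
$k = - \frac{1}{110}$ ($k = \frac{1}{1 - 111} = \frac{1}{-110} = - \frac{1}{110} \approx -0.0090909$)
$K{\left(f,O \right)} = 6 + O^{2} - 4 f$ ($K{\left(f,O \right)} = \left(- 4 f + O^{2}\right) + 6 = \left(O^{2} - 4 f\right) + 6 = 6 + O^{2} - 4 f$)
$\frac{1}{r{\left(3 K{\left(S,-3 \right)} + 7,k \right)}} = \frac{1}{225}$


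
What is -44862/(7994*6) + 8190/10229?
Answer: -11011373/81770626 ≈ -0.13466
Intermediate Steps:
-44862/(7994*6) + 8190/10229 = -44862/47964 + 8190*(1/10229) = -44862*1/47964 + 8190/10229 = -7477/7994 + 8190/10229 = -11011373/81770626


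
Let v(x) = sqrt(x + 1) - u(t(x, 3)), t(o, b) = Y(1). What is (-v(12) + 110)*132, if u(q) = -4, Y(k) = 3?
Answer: 13992 - 132*sqrt(13) ≈ 13516.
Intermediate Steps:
t(o, b) = 3
v(x) = 4 + sqrt(1 + x) (v(x) = sqrt(x + 1) - 1*(-4) = sqrt(1 + x) + 4 = 4 + sqrt(1 + x))
(-v(12) + 110)*132 = (-(4 + sqrt(1 + 12)) + 110)*132 = (-(4 + sqrt(13)) + 110)*132 = ((-4 - sqrt(13)) + 110)*132 = (106 - sqrt(13))*132 = 13992 - 132*sqrt(13)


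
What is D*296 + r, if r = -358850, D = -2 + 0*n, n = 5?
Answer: -359442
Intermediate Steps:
D = -2 (D = -2 + 0*5 = -2 + 0 = -2)
D*296 + r = -2*296 - 358850 = -592 - 358850 = -359442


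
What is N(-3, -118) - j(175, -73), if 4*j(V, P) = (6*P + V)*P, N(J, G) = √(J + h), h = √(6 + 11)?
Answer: -19199/4 + √(-3 + √17) ≈ -4798.7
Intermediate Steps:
h = √17 ≈ 4.1231
N(J, G) = √(J + √17)
j(V, P) = P*(V + 6*P)/4 (j(V, P) = ((6*P + V)*P)/4 = ((V + 6*P)*P)/4 = (P*(V + 6*P))/4 = P*(V + 6*P)/4)
N(-3, -118) - j(175, -73) = √(-3 + √17) - (-73)*(175 + 6*(-73))/4 = √(-3 + √17) - (-73)*(175 - 438)/4 = √(-3 + √17) - (-73)*(-263)/4 = √(-3 + √17) - 1*19199/4 = √(-3 + √17) - 19199/4 = -19199/4 + √(-3 + √17)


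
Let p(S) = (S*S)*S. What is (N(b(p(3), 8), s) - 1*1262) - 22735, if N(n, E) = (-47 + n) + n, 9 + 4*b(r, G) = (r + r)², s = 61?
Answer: -45181/2 ≈ -22591.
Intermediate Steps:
p(S) = S³ (p(S) = S²*S = S³)
b(r, G) = -9/4 + r² (b(r, G) = -9/4 + (r + r)²/4 = -9/4 + (2*r)²/4 = -9/4 + (4*r²)/4 = -9/4 + r²)
N(n, E) = -47 + 2*n
(N(b(p(3), 8), s) - 1*1262) - 22735 = ((-47 + 2*(-9/4 + (3³)²)) - 1*1262) - 22735 = ((-47 + 2*(-9/4 + 27²)) - 1262) - 22735 = ((-47 + 2*(-9/4 + 729)) - 1262) - 22735 = ((-47 + 2*(2907/4)) - 1262) - 22735 = ((-47 + 2907/2) - 1262) - 22735 = (2813/2 - 1262) - 22735 = 289/2 - 22735 = -45181/2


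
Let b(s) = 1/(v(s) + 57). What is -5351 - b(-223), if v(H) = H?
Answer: -888265/166 ≈ -5351.0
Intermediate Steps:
b(s) = 1/(57 + s) (b(s) = 1/(s + 57) = 1/(57 + s))
-5351 - b(-223) = -5351 - 1/(57 - 223) = -5351 - 1/(-166) = -5351 - 1*(-1/166) = -5351 + 1/166 = -888265/166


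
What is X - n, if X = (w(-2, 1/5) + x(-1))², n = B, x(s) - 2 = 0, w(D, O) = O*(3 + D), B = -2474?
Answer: 61971/25 ≈ 2478.8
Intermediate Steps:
x(s) = 2 (x(s) = 2 + 0 = 2)
n = -2474
X = 121/25 (X = ((3 - 2)/5 + 2)² = ((⅕)*1 + 2)² = (⅕ + 2)² = (11/5)² = 121/25 ≈ 4.8400)
X - n = 121/25 - 1*(-2474) = 121/25 + 2474 = 61971/25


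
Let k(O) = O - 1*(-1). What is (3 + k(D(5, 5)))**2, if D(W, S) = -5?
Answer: 1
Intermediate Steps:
k(O) = 1 + O (k(O) = O + 1 = 1 + O)
(3 + k(D(5, 5)))**2 = (3 + (1 - 5))**2 = (3 - 4)**2 = (-1)**2 = 1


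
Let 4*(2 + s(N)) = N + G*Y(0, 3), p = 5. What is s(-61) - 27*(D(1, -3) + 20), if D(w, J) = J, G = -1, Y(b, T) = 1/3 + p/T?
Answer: -1907/4 ≈ -476.75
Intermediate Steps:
Y(b, T) = 1/3 + 5/T
s(N) = -5/2 + N/4 (s(N) = -2 + (N - (15 + 3)/(3*3))/4 = -2 + (N - 18/(3*3))/4 = -2 + (N - 1*2)/4 = -2 + (N - 2)/4 = -2 + (-2 + N)/4 = -2 + (-1/2 + N/4) = -5/2 + N/4)
s(-61) - 27*(D(1, -3) + 20) = (-5/2 + (1/4)*(-61)) - 27*(-3 + 20) = (-5/2 - 61/4) - 27*17 = -71/4 - 1*459 = -71/4 - 459 = -1907/4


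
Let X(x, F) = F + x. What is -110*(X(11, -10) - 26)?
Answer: 2750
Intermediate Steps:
-110*(X(11, -10) - 26) = -110*((-10 + 11) - 26) = -110*(1 - 26) = -110*(-25) = 2750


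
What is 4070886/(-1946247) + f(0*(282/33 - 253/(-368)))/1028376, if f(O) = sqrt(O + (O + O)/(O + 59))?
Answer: -1356962/648749 ≈ -2.0917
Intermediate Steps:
f(O) = sqrt(O + 2*O/(59 + O)) (f(O) = sqrt(O + (2*O)/(59 + O)) = sqrt(O + 2*O/(59 + O)))
4070886/(-1946247) + f(0*(282/33 - 253/(-368)))/1028376 = 4070886/(-1946247) + sqrt((0*(282/33 - 253/(-368)))*(61 + 0*(282/33 - 253/(-368)))/(59 + 0*(282/33 - 253/(-368))))/1028376 = 4070886*(-1/1946247) + sqrt((0*(282*(1/33) - 253*(-1/368)))*(61 + 0*(282*(1/33) - 253*(-1/368)))/(59 + 0*(282*(1/33) - 253*(-1/368))))*(1/1028376) = -1356962/648749 + sqrt((0*(94/11 + 11/16))*(61 + 0*(94/11 + 11/16))/(59 + 0*(94/11 + 11/16)))*(1/1028376) = -1356962/648749 + sqrt((0*(1625/176))*(61 + 0*(1625/176))/(59 + 0*(1625/176)))*(1/1028376) = -1356962/648749 + sqrt(0*(61 + 0)/(59 + 0))*(1/1028376) = -1356962/648749 + sqrt(0*61/59)*(1/1028376) = -1356962/648749 + sqrt(0*(1/59)*61)*(1/1028376) = -1356962/648749 + sqrt(0)*(1/1028376) = -1356962/648749 + 0*(1/1028376) = -1356962/648749 + 0 = -1356962/648749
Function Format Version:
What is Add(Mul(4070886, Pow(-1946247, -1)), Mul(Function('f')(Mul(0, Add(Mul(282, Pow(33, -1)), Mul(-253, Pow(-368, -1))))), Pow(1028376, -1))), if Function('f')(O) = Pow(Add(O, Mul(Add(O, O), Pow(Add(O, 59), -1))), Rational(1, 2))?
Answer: Rational(-1356962, 648749) ≈ -2.0917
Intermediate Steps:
Function('f')(O) = Pow(Add(O, Mul(2, O, Pow(Add(59, O), -1))), Rational(1, 2)) (Function('f')(O) = Pow(Add(O, Mul(Mul(2, O), Pow(Add(59, O), -1))), Rational(1, 2)) = Pow(Add(O, Mul(2, O, Pow(Add(59, O), -1))), Rational(1, 2)))
Add(Mul(4070886, Pow(-1946247, -1)), Mul(Function('f')(Mul(0, Add(Mul(282, Pow(33, -1)), Mul(-253, Pow(-368, -1))))), Pow(1028376, -1))) = Add(Mul(4070886, Pow(-1946247, -1)), Mul(Pow(Mul(Mul(0, Add(Mul(282, Pow(33, -1)), Mul(-253, Pow(-368, -1)))), Pow(Add(59, Mul(0, Add(Mul(282, Pow(33, -1)), Mul(-253, Pow(-368, -1))))), -1), Add(61, Mul(0, Add(Mul(282, Pow(33, -1)), Mul(-253, Pow(-368, -1)))))), Rational(1, 2)), Pow(1028376, -1))) = Add(Mul(4070886, Rational(-1, 1946247)), Mul(Pow(Mul(Mul(0, Add(Mul(282, Rational(1, 33)), Mul(-253, Rational(-1, 368)))), Pow(Add(59, Mul(0, Add(Mul(282, Rational(1, 33)), Mul(-253, Rational(-1, 368))))), -1), Add(61, Mul(0, Add(Mul(282, Rational(1, 33)), Mul(-253, Rational(-1, 368)))))), Rational(1, 2)), Rational(1, 1028376))) = Add(Rational(-1356962, 648749), Mul(Pow(Mul(Mul(0, Add(Rational(94, 11), Rational(11, 16))), Pow(Add(59, Mul(0, Add(Rational(94, 11), Rational(11, 16)))), -1), Add(61, Mul(0, Add(Rational(94, 11), Rational(11, 16))))), Rational(1, 2)), Rational(1, 1028376))) = Add(Rational(-1356962, 648749), Mul(Pow(Mul(Mul(0, Rational(1625, 176)), Pow(Add(59, Mul(0, Rational(1625, 176))), -1), Add(61, Mul(0, Rational(1625, 176)))), Rational(1, 2)), Rational(1, 1028376))) = Add(Rational(-1356962, 648749), Mul(Pow(Mul(0, Pow(Add(59, 0), -1), Add(61, 0)), Rational(1, 2)), Rational(1, 1028376))) = Add(Rational(-1356962, 648749), Mul(Pow(Mul(0, Pow(59, -1), 61), Rational(1, 2)), Rational(1, 1028376))) = Add(Rational(-1356962, 648749), Mul(Pow(Mul(0, Rational(1, 59), 61), Rational(1, 2)), Rational(1, 1028376))) = Add(Rational(-1356962, 648749), Mul(Pow(0, Rational(1, 2)), Rational(1, 1028376))) = Add(Rational(-1356962, 648749), Mul(0, Rational(1, 1028376))) = Add(Rational(-1356962, 648749), 0) = Rational(-1356962, 648749)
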